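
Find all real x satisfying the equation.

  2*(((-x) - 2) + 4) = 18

Step 1. [2*(((-x) - 2) + 4) = 18] leading coefficient 2: divide by 2. So div: ((-x) - 2) + 4 = 9.
Step 2. [((-x) - 2) + 4 = 9] the outer +4 inverts by subtracting 4 ⇒ sub: (-x) - 2 = 5.
Step 3. [(-x) - 2 = 5] 2 comes off first (add 2), so sub: -x = 7.
Step 4. [-x = 7] leading − — multiply by −1, so neg: x = -7.

Answer: x ∈ {-7}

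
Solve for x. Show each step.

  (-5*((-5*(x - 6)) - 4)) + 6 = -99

Step 1. [(-5*((-5*(x - 6)) - 4)) + 6 = -99] peel the +6: subtract 6 from each side ⇒ sub: -5*((-5*(x - 6)) - 4) = -105.
Step 2. [-5*((-5*(x - 6)) - 4) = -105] leading coefficient -5: divide by -5 ⇒ div: (-5*(x - 6)) - 4 = 21.
Step 3. [(-5*(x - 6)) - 4 = 21] -4 is outermost — add 4 both sides, so sub: -5*(x - 6) = 25.
Step 4. [-5*(x - 6) = 25] LHS = -5·(…); ÷-5 both sides, so div: x - 6 = -5.
Step 5. [x - 6 = -5] peel the -6: add 6 from each side, so sub: x = 1.

Answer: x ∈ {1}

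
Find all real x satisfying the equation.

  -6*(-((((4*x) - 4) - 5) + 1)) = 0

Step 1. [-6*(-((((4*x) - 4) - 5) + 1)) = 0] divide by the outer -6, so div: -((((4*x) - 4) - 5) + 1) = 0.
Step 2. [-((((4*x) - 4) - 5) + 1) = 0] leading − — multiply by −1. So neg: (((4*x) - 4) - 5) + 1 = 0.
Step 3. [(((4*x) - 4) - 5) + 1 = 0] peel the +1: subtract 1 from each side, so sub: ((4*x) - 4) - 5 = -1.
Step 4. [((4*x) - 4) - 5 = -1] the outer -5 inverts by adding 5, so sub: (4*x) - 4 = 4.
Step 5. [(4*x) - 4 = 4] common factor 4 (LHS and 4) — divide through, so factor: x - 1 = 1.
Step 6. [x - 1 = 1] 1 comes off first (add 1) ⇒ sub: x = 2.

Answer: x ∈ {2}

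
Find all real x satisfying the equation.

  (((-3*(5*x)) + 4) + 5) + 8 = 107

Step 1. [(((-3*(5*x)) + 4) + 5) + 8 = 107] +8 is outermost — subtract 8 both sides, so sub: ((-3*(5*x)) + 4) + 5 = 99.
Step 2. [((-3*(5*x)) + 4) + 5 = 99] +5 is outermost — subtract 5 both sides, so sub: (-3*(5*x)) + 4 = 94.
Step 3. [(-3*(5*x)) + 4 = 94] 4 comes off first (subtract 4). So sub: -3*(5*x) = 90.
Step 4. [-3*(5*x) = 90] leading coefficient -3: divide by -3. So div: 5*x = -30.
Step 5. [5*x = -30] 5 out front; divide by 5. So div: x = -6.

Answer: x ∈ {-6}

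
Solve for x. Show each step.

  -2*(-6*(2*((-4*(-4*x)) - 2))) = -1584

Step 1. [-2*(-6*(2*((-4*(-4*x)) - 2))) = -1584] -2·(inner) — divide through by -2, so div: -6*(2*((-4*(-4*x)) - 2)) = 792.
Step 2. [-6*(2*((-4*(-4*x)) - 2)) = 792] -6·(inner) — divide through by -6. So div: 2*((-4*(-4*x)) - 2) = -132.
Step 3. [2*((-4*(-4*x)) - 2) = -132] divide by the outer 2 ⇒ div: (-4*(-4*x)) - 2 = -66.
Step 4. [(-4*(-4*x)) - 2 = -66] peel the -2: add 2 from each side ⇒ sub: -4*(-4*x) = -64.
Step 5. [-4*(-4*x) = -64] leading coefficient -4: divide by -4. So div: -4*x = 16.
Step 6. [-4*x = 16] leading coefficient -4: divide by -4. So div: x = -4.

Answer: x ∈ {-4}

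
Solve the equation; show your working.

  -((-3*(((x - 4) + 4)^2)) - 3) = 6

Step 1. [-((-3*(((x - 4) + 4)^2)) - 3) = 6] flip signs both sides ⇒ neg: (-3*(((x - 4) + 4)^2)) - 3 = -6.
Step 2. [(-3*(((x - 4) + 4)^2)) - 3 = -6] add 3: x sits inside (… - 3) ⇒ sub: -3*(((x - 4) + 4)^2) = -3.
Step 3. [-3*(((x - 4) + 4)^2) = -3] leading coefficient -3: divide by -3 ⇒ div: ((x - 4) + 4)^2 = 1.
Step 4. [((x - 4) + 4)^2 = 1] LHS squared, RHS 1 ≥ 0: apply √ (±), so sqrt: (x - 4) + 4 = 1 or -1.
Step 5. [(x - 4) + 4 = 1 or -1] subtract 4: x sits inside (… + 4), so sub: x - 4 = -3 or -5.
Step 6. [x - 4 = -3 or -5] 4 comes off first (add 4) ⇒ sub: x = 1 or -1.

Answer: x ∈ {-1, 1}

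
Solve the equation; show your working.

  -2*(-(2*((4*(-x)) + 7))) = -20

Step 1. [-2*(-(2*((4*(-x)) + 7))) = -20] LHS = -2·(…); ÷-2 both sides, so div: -(2*((4*(-x)) + 7)) = 10.
Step 2. [-(2*((4*(-x)) + 7)) = 10] LHS negated; negate both sides. So neg: 2*((4*(-x)) + 7) = -10.
Step 3. [2*((4*(-x)) + 7) = -10] divide by the outer 2 ⇒ div: (4*(-x)) + 7 = -5.
Step 4. [(4*(-x)) + 7 = -5] 7 comes off first (subtract 7) ⇒ sub: 4*(-x) = -12.
Step 5. [4*(-x) = -12] 4·(inner) — divide through by 4 ⇒ div: -x = -3.
Step 6. [-x = -3] leading − — multiply by −1, so neg: x = 3.

Answer: x ∈ {3}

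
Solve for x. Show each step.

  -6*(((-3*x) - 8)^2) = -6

Step 1. [-6*(((-3*x) - 8)^2) = -6] divide by the outer -6, so div: ((-3*x) - 8)^2 = 1.
Step 2. [((-3*x) - 8)^2 = 1] √ both sides: 1 ≥ 0 gives two branches ⇒ sqrt: (-3*x) - 8 = 1 or -1.
Step 3. [(-3*x) - 8 = 1 or -1] -8 is outermost — add 8 both sides, so sub: -3*x = 9 or 7.
Step 4. [-3*x = 9 or 7] divide by the outer -3. So div: x = -3 or -7/3.

Answer: x ∈ {-3, -7/3}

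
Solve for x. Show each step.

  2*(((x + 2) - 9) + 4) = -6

Step 1. [2*(((x + 2) - 9) + 4) = -6] leading coefficient 2: divide by 2. So div: ((x + 2) - 9) + 4 = -3.
Step 2. [((x + 2) - 9) + 4 = -3] peel the +4: subtract 4 from each side ⇒ sub: (x + 2) - 9 = -7.
Step 3. [(x + 2) - 9 = -7] peel the -9: add 9 from each side, so sub: x + 2 = 2.
Step 4. [x + 2 = 2] +2 is outermost — subtract 2 both sides ⇒ sub: x = 0.

Answer: x ∈ {0}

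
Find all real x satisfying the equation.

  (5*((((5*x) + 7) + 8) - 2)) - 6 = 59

Step 1. [(5*((((5*x) + 7) + 8) - 2)) - 6 = 59] add 6: x sits inside (… - 6) ⇒ sub: 5*((((5*x) + 7) + 8) - 2) = 65.
Step 2. [5*((((5*x) + 7) + 8) - 2) = 65] 5·(inner) — divide through by 5, so div: (((5*x) + 7) + 8) - 2 = 13.
Step 3. [(((5*x) + 7) + 8) - 2 = 13] peel the -2: add 2 from each side, so sub: ((5*x) + 7) + 8 = 15.
Step 4. [((5*x) + 7) + 8 = 15] 8 comes off first (subtract 8), so sub: (5*x) + 7 = 7.
Step 5. [(5*x) + 7 = 7] 7 comes off first (subtract 7), so sub: 5*x = 0.
Step 6. [5*x = 0] 5·(inner) — divide through by 5 ⇒ div: x = 0.

Answer: x ∈ {0}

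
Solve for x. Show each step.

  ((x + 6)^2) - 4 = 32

Step 1. [((x + 6)^2) - 4 = 32] peel the -4: add 4 from each side, so sub: (x + 6)^2 = 36.
Step 2. [(x + 6)^2 = 36] 36 ≥ 0, LHS is (·)² — take ±√ ⇒ sqrt: x + 6 = 6 or -6.
Step 3. [x + 6 = 6 or -6] the outer +6 inverts by subtracting 6 ⇒ sub: x = 0 or -12.

Answer: x ∈ {-12, 0}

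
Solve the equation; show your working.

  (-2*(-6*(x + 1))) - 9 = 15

Step 1. [(-2*(-6*(x + 1))) - 9 = 15] add 9: x sits inside (… - 9). So sub: -2*(-6*(x + 1)) = 24.
Step 2. [-2*(-6*(x + 1)) = 24] divide by the outer -2 ⇒ div: -6*(x + 1) = -12.
Step 3. [-6*(x + 1) = -12] -6·(inner) — divide through by -6, so div: x + 1 = 2.
Step 4. [x + 1 = 2] subtract 1: x sits inside (… + 1) ⇒ sub: x = 1.

Answer: x ∈ {1}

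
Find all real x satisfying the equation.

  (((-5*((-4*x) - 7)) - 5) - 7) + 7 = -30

Step 1. [(((-5*((-4*x) - 7)) - 5) - 7) + 7 = -30] peel the +7: subtract 7 from each side. So sub: ((-5*((-4*x) - 7)) - 5) - 7 = -37.
Step 2. [((-5*((-4*x) - 7)) - 5) - 7 = -37] peel the -7: add 7 from each side, so sub: (-5*((-4*x) - 7)) - 5 = -30.
Step 3. [(-5*((-4*x) - 7)) - 5 = -30] common factor -5 (LHS and -30) — divide through, so factor: ((-4*x) - 7) + 1 = 6.
Step 4. [((-4*x) - 7) + 1 = 6] peel the +1: subtract 1 from each side, so sub: (-4*x) - 7 = 5.
Step 5. [(-4*x) - 7 = 5] peel the -7: add 7 from each side ⇒ sub: -4*x = 12.
Step 6. [-4*x = 12] -4 out front; divide by -4. So div: x = -3.

Answer: x ∈ {-3}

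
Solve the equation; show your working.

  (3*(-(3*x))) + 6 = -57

Step 1. [(3*(-(3*x))) + 6 = -57] the outer +6 inverts by subtracting 6, so sub: 3*(-(3*x)) = -63.
Step 2. [3*(-(3*x)) = -63] 3·(inner) — divide through by 3 ⇒ div: -(3*x) = -21.
Step 3. [-(3*x) = -21] flip signs both sides. So neg: 3*x = 21.
Step 4. [3*x = 21] 3 out front; divide by 3, so div: x = 7.

Answer: x ∈ {7}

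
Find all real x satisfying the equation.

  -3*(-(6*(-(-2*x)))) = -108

Step 1. [-3*(-(6*(-(-2*x)))) = -108] divide by the outer -3. So div: -(6*(-(-2*x))) = 36.
Step 2. [-(6*(-(-2*x))) = 36] leading − — multiply by −1, so neg: 6*(-(-2*x)) = -36.
Step 3. [6*(-(-2*x)) = -36] LHS = 6·(…); ÷6 both sides ⇒ div: -(-2*x) = -6.
Step 4. [-(-2*x) = -6] leading − — multiply by −1 ⇒ neg: -2*x = 6.
Step 5. [-2*x = 6] -2·(inner) — divide through by -2, so div: x = -3.

Answer: x ∈ {-3}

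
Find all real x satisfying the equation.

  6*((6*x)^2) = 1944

Step 1. [6*((6*x)^2) = 1944] divide by the outer 6 ⇒ div: (6*x)^2 = 324.
Step 2. [(6*x)^2 = 324] √ both sides: 324 ≥ 0 gives two branches. So sqrt: 6*x = 18 or -18.
Step 3. [6*x = 18 or -18] divide by the outer 6 ⇒ div: x = 3 or -3.

Answer: x ∈ {-3, 3}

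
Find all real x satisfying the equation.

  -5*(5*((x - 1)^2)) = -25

Step 1. [-5*(5*((x - 1)^2)) = -25] -5·(inner) — divide through by -5 ⇒ div: 5*((x - 1)^2) = 5.
Step 2. [5*((x - 1)^2) = 5] LHS = 5·(…); ÷5 both sides ⇒ div: (x - 1)^2 = 1.
Step 3. [(x - 1)^2 = 1] 1 ≥ 0, LHS is (·)² — take ±√. So sqrt: x - 1 = 1 or -1.
Step 4. [x - 1 = 1 or -1] 1 comes off first (add 1). So sub: x = 2 or 0.

Answer: x ∈ {0, 2}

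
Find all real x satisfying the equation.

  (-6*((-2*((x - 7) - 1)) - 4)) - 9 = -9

Step 1. [(-6*((-2*((x - 7) - 1)) - 4)) - 9 = -9] peel the -9: add 9 from each side. So sub: -6*((-2*((x - 7) - 1)) - 4) = 0.
Step 2. [-6*((-2*((x - 7) - 1)) - 4) = 0] -6·(inner) — divide through by -6, so div: (-2*((x - 7) - 1)) - 4 = 0.
Step 3. [(-2*((x - 7) - 1)) - 4 = 0] 4 comes off first (add 4) ⇒ sub: -2*((x - 7) - 1) = 4.
Step 4. [-2*((x - 7) - 1) = 4] LHS = -2·(…); ÷-2 both sides, so div: (x - 7) - 1 = -2.
Step 5. [(x - 7) - 1 = -2] 1 comes off first (add 1). So sub: x - 7 = -1.
Step 6. [x - 7 = -1] peel the -7: add 7 from each side, so sub: x = 6.

Answer: x ∈ {6}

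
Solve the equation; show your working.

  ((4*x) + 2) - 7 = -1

Step 1. [((4*x) + 2) - 7 = -1] 7 comes off first (add 7). So sub: (4*x) + 2 = 6.
Step 2. [(4*x) + 2 = 6] peel the +2: subtract 2 from each side. So sub: 4*x = 4.
Step 3. [4*x = 4] divide by the outer 4, so div: x = 1.

Answer: x ∈ {1}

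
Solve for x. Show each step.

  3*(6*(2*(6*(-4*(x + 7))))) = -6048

Step 1. [3*(6*(2*(6*(-4*(x + 7))))) = -6048] leading coefficient 3: divide by 3. So div: 6*(2*(6*(-4*(x + 7)))) = -2016.
Step 2. [6*(2*(6*(-4*(x + 7)))) = -2016] LHS = 6·(…); ÷6 both sides. So div: 2*(6*(-4*(x + 7))) = -336.
Step 3. [2*(6*(-4*(x + 7))) = -336] LHS = 2·(…); ÷2 both sides, so div: 6*(-4*(x + 7)) = -168.
Step 4. [6*(-4*(x + 7)) = -168] LHS = 6·(…); ÷6 both sides ⇒ div: -4*(x + 7) = -28.
Step 5. [-4*(x + 7) = -28] LHS = -4·(…); ÷-4 both sides, so div: x + 7 = 7.
Step 6. [x + 7 = 7] the outer +7 inverts by subtracting 7. So sub: x = 0.

Answer: x ∈ {0}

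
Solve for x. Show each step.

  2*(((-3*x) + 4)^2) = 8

Step 1. [2*(((-3*x) + 4)^2) = 8] 2·(inner) — divide through by 2. So div: ((-3*x) + 4)^2 = 4.
Step 2. [((-3*x) + 4)^2 = 4] √ both sides: 4 ≥ 0 gives two branches. So sqrt: (-3*x) + 4 = 2 or -2.
Step 3. [(-3*x) + 4 = 2 or -2] peel the +4: subtract 4 from each side. So sub: -3*x = -2 or -6.
Step 4. [-3*x = -2 or -6] -3·(inner) — divide through by -3. So div: x = 2/3 or 2.

Answer: x ∈ {2/3, 2}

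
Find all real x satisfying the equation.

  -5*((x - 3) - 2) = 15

Step 1. [-5*((x - 3) - 2) = 15] leading coefficient -5: divide by -5. So div: (x - 3) - 2 = -3.
Step 2. [(x - 3) - 2 = -3] 2 comes off first (add 2). So sub: x - 3 = -1.
Step 3. [x - 3 = -1] -3 is outermost — add 3 both sides ⇒ sub: x = 2.

Answer: x ∈ {2}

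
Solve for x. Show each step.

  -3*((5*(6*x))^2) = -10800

Step 1. [-3*((5*(6*x))^2) = -10800] divide by the outer -3 ⇒ div: (5*(6*x))^2 = 3600.
Step 2. [(5*(6*x))^2 = 3600] 3600 ≥ 0, LHS is (·)² — take ±√ ⇒ sqrt: 5*(6*x) = 60 or -60.
Step 3. [5*(6*x) = 60 or -60] LHS = 5·(…); ÷5 both sides ⇒ div: 6*x = 12 or -12.
Step 4. [6*x = 12 or -12] 6 out front; divide by 6. So div: x = 2 or -2.

Answer: x ∈ {-2, 2}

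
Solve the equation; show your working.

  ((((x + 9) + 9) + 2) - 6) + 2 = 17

Step 1. [((((x + 9) + 9) + 2) - 6) + 2 = 17] peel the +2: subtract 2 from each side. So sub: (((x + 9) + 9) + 2) - 6 = 15.
Step 2. [(((x + 9) + 9) + 2) - 6 = 15] add 6: x sits inside (… - 6) ⇒ sub: ((x + 9) + 9) + 2 = 21.
Step 3. [((x + 9) + 9) + 2 = 21] peel the +2: subtract 2 from each side, so sub: (x + 9) + 9 = 19.
Step 4. [(x + 9) + 9 = 19] 9 comes off first (subtract 9). So sub: x + 9 = 10.
Step 5. [x + 9 = 10] the outer +9 inverts by subtracting 9 ⇒ sub: x = 1.

Answer: x ∈ {1}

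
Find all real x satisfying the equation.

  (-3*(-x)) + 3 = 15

Step 1. [(-3*(-x)) + 3 = 15] -3 | LHS and -3 | 15: pull -3 out. So factor: (-x) - 1 = -5.
Step 2. [(-x) - 1 = -5] -1 is outermost — add 1 both sides. So sub: -x = -4.
Step 3. [-x = -4] flip signs both sides, so neg: x = 4.

Answer: x ∈ {4}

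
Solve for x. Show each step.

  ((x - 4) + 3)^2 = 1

Step 1. [((x - 4) + 3)^2 = 1] √ both sides: 1 ≥ 0 gives two branches, so sqrt: (x - 4) + 3 = 1 or -1.
Step 2. [(x - 4) + 3 = 1 or -1] +3 is outermost — subtract 3 both sides ⇒ sub: x - 4 = -2 or -4.
Step 3. [x - 4 = -2 or -4] -4 is outermost — add 4 both sides ⇒ sub: x = 2 or 0.

Answer: x ∈ {0, 2}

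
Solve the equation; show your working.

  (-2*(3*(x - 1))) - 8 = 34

Step 1. [(-2*(3*(x - 1))) - 8 = 34] common factor -2 (LHS and 34) — divide through. So factor: (3*(x - 1)) + 4 = -17.
Step 2. [(3*(x - 1)) + 4 = -17] 4 comes off first (subtract 4), so sub: 3*(x - 1) = -21.
Step 3. [3*(x - 1) = -21] leading coefficient 3: divide by 3 ⇒ div: x - 1 = -7.
Step 4. [x - 1 = -7] peel the -1: add 1 from each side ⇒ sub: x = -6.

Answer: x ∈ {-6}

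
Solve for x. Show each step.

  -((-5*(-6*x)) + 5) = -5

Step 1. [-((-5*(-6*x)) + 5) = -5] LHS negated; negate both sides ⇒ neg: (-5*(-6*x)) + 5 = 5.
Step 2. [(-5*(-6*x)) + 5 = 5] common factor -5 (LHS and 5) — divide through ⇒ factor: (-6*x) - 1 = -1.
Step 3. [(-6*x) - 1 = -1] 1 comes off first (add 1) ⇒ sub: -6*x = 0.
Step 4. [-6*x = 0] divide by the outer -6 ⇒ div: x = 0.

Answer: x ∈ {0}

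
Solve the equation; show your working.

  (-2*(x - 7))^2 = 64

Step 1. [(-2*(x - 7))^2 = 64] LHS squared, RHS 64 ≥ 0: apply √ (±), so sqrt: -2*(x - 7) = 8 or -8.
Step 2. [-2*(x - 7) = 8 or -8] LHS = -2·(…); ÷-2 both sides ⇒ div: x - 7 = -4 or 4.
Step 3. [x - 7 = -4 or 4] -7 is outermost — add 7 both sides ⇒ sub: x = 3 or 11.

Answer: x ∈ {3, 11}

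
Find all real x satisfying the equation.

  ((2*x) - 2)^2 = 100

Step 1. [((2*x) - 2)^2 = 100] LHS squared, RHS 100 ≥ 0: apply √ (±) ⇒ sqrt: (2*x) - 2 = 10 or -10.
Step 2. [(2*x) - 2 = 10 or -10] common factor 2 (LHS and 10 or -10) — divide through. So factor: x - 1 = 5 or -5.
Step 3. [x - 1 = 5 or -5] 1 comes off first (add 1), so sub: x = 6 or -4.

Answer: x ∈ {-4, 6}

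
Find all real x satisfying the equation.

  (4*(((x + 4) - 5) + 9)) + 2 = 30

Step 1. [(4*(((x + 4) - 5) + 9)) + 2 = 30] peel the +2: subtract 2 from each side, so sub: 4*(((x + 4) - 5) + 9) = 28.
Step 2. [4*(((x + 4) - 5) + 9) = 28] 4 out front; divide by 4 ⇒ div: ((x + 4) - 5) + 9 = 7.
Step 3. [((x + 4) - 5) + 9 = 7] peel the +9: subtract 9 from each side ⇒ sub: (x + 4) - 5 = -2.
Step 4. [(x + 4) - 5 = -2] peel the -5: add 5 from each side, so sub: x + 4 = 3.
Step 5. [x + 4 = 3] 4 comes off first (subtract 4). So sub: x = -1.

Answer: x ∈ {-1}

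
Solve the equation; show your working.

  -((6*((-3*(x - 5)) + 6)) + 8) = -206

Step 1. [-((6*((-3*(x - 5)) + 6)) + 8) = -206] flip signs both sides, so neg: (6*((-3*(x - 5)) + 6)) + 8 = 206.
Step 2. [(6*((-3*(x - 5)) + 6)) + 8 = 206] peel the +8: subtract 8 from each side ⇒ sub: 6*((-3*(x - 5)) + 6) = 198.
Step 3. [6*((-3*(x - 5)) + 6) = 198] 6·(inner) — divide through by 6. So div: (-3*(x - 5)) + 6 = 33.
Step 4. [(-3*(x - 5)) + 6 = 33] the outer +6 inverts by subtracting 6, so sub: -3*(x - 5) = 27.
Step 5. [-3*(x - 5) = 27] leading coefficient -3: divide by -3. So div: x - 5 = -9.
Step 6. [x - 5 = -9] peel the -5: add 5 from each side ⇒ sub: x = -4.

Answer: x ∈ {-4}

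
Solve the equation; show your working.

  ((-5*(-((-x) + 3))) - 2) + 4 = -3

Step 1. [((-5*(-((-x) + 3))) - 2) + 4 = -3] peel the +4: subtract 4 from each side, so sub: (-5*(-((-x) + 3))) - 2 = -7.
Step 2. [(-5*(-((-x) + 3))) - 2 = -7] 2 comes off first (add 2), so sub: -5*(-((-x) + 3)) = -5.
Step 3. [-5*(-((-x) + 3)) = -5] -5 out front; divide by -5 ⇒ div: -((-x) + 3) = 1.
Step 4. [-((-x) + 3) = 1] flip signs both sides. So neg: (-x) + 3 = -1.
Step 5. [(-x) + 3 = -1] the outer +3 inverts by subtracting 3 ⇒ sub: -x = -4.
Step 6. [-x = -4] flip signs both sides. So neg: x = 4.

Answer: x ∈ {4}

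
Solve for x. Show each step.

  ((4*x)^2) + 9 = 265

Step 1. [((4*x)^2) + 9 = 265] +9 is outermost — subtract 9 both sides. So sub: (4*x)^2 = 256.
Step 2. [(4*x)^2 = 256] √ both sides: 256 ≥ 0 gives two branches ⇒ sqrt: 4*x = 16 or -16.
Step 3. [4*x = 16 or -16] 4 out front; divide by 4 ⇒ div: x = 4 or -4.

Answer: x ∈ {-4, 4}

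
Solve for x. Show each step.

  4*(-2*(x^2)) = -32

Step 1. [4*(-2*(x^2)) = -32] 4 out front; divide by 4. So div: -2*(x^2) = -8.
Step 2. [-2*(x^2) = -8] -2·(inner) — divide through by -2 ⇒ div: x^2 = 4.
Step 3. [x^2 = 4] √ both sides: 4 ≥ 0 gives two branches, so sqrt: x = 2 or -2.

Answer: x ∈ {-2, 2}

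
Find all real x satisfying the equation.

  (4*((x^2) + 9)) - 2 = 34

Step 1. [(4*((x^2) + 9)) - 2 = 34] -2 is outermost — add 2 both sides ⇒ sub: 4*((x^2) + 9) = 36.
Step 2. [4*((x^2) + 9) = 36] 4 out front; divide by 4, so div: (x^2) + 9 = 9.
Step 3. [(x^2) + 9 = 9] 9 comes off first (subtract 9) ⇒ sub: x^2 = 0.
Step 4. [x^2 = 0] LHS squared, RHS 0 ≥ 0: apply √ (±). So sqrt: x = 0.

Answer: x ∈ {0}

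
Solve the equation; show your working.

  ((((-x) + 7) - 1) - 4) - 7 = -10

Step 1. [((((-x) + 7) - 1) - 4) - 7 = -10] 7 comes off first (add 7) ⇒ sub: (((-x) + 7) - 1) - 4 = -3.
Step 2. [(((-x) + 7) - 1) - 4 = -3] -4 is outermost — add 4 both sides. So sub: ((-x) + 7) - 1 = 1.
Step 3. [((-x) + 7) - 1 = 1] -1 is outermost — add 1 both sides ⇒ sub: (-x) + 7 = 2.
Step 4. [(-x) + 7 = 2] peel the +7: subtract 7 from each side. So sub: -x = -5.
Step 5. [-x = -5] LHS negated; negate both sides. So neg: x = 5.

Answer: x ∈ {5}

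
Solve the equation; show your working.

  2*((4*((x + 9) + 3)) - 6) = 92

Step 1. [2*((4*((x + 9) + 3)) - 6) = 92] leading coefficient 2: divide by 2 ⇒ div: (4*((x + 9) + 3)) - 6 = 46.
Step 2. [(4*((x + 9) + 3)) - 6 = 46] the outer -6 inverts by adding 6. So sub: 4*((x + 9) + 3) = 52.
Step 3. [4*((x + 9) + 3) = 52] 4 out front; divide by 4, so div: (x + 9) + 3 = 13.
Step 4. [(x + 9) + 3 = 13] the outer +3 inverts by subtracting 3 ⇒ sub: x + 9 = 10.
Step 5. [x + 9 = 10] the outer +9 inverts by subtracting 9, so sub: x = 1.

Answer: x ∈ {1}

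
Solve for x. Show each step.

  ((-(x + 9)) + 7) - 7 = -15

Step 1. [((-(x + 9)) + 7) - 7 = -15] -7 is outermost — add 7 both sides ⇒ sub: (-(x + 9)) + 7 = -8.
Step 2. [(-(x + 9)) + 7 = -8] +7 is outermost — subtract 7 both sides, so sub: -(x + 9) = -15.
Step 3. [-(x + 9) = -15] LHS negated; negate both sides, so neg: x + 9 = 15.
Step 4. [x + 9 = 15] the outer +9 inverts by subtracting 9. So sub: x = 6.

Answer: x ∈ {6}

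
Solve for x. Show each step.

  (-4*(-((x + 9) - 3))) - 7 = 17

Step 1. [(-4*(-((x + 9) - 3))) - 7 = 17] -7 is outermost — add 7 both sides. So sub: -4*(-((x + 9) - 3)) = 24.
Step 2. [-4*(-((x + 9) - 3)) = 24] -4·(inner) — divide through by -4. So div: -((x + 9) - 3) = -6.
Step 3. [-((x + 9) - 3) = -6] flip signs both sides, so neg: (x + 9) - 3 = 6.
Step 4. [(x + 9) - 3 = 6] the outer -3 inverts by adding 3. So sub: x + 9 = 9.
Step 5. [x + 9 = 9] 9 comes off first (subtract 9), so sub: x = 0.

Answer: x ∈ {0}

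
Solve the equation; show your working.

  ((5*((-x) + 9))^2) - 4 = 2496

Step 1. [((5*((-x) + 9))^2) - 4 = 2496] the outer -4 inverts by adding 4, so sub: (5*((-x) + 9))^2 = 2500.
Step 2. [(5*((-x) + 9))^2 = 2500] LHS squared, RHS 2500 ≥ 0: apply √ (±). So sqrt: 5*((-x) + 9) = 50 or -50.
Step 3. [5*((-x) + 9) = 50 or -50] leading coefficient 5: divide by 5 ⇒ div: (-x) + 9 = 10 or -10.
Step 4. [(-x) + 9 = 10 or -10] peel the +9: subtract 9 from each side ⇒ sub: -x = 1 or -19.
Step 5. [-x = 1 or -19] LHS negated; negate both sides ⇒ neg: x = -1 or 19.

Answer: x ∈ {-1, 19}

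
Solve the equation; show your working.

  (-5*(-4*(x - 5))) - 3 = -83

Step 1. [(-5*(-4*(x - 5))) - 3 = -83] 3 comes off first (add 3) ⇒ sub: -5*(-4*(x - 5)) = -80.
Step 2. [-5*(-4*(x - 5)) = -80] divide by the outer -5. So div: -4*(x - 5) = 16.
Step 3. [-4*(x - 5) = 16] divide by the outer -4 ⇒ div: x - 5 = -4.
Step 4. [x - 5 = -4] peel the -5: add 5 from each side ⇒ sub: x = 1.

Answer: x ∈ {1}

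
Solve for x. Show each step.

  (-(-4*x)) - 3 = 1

Step 1. [(-(-4*x)) - 3 = 1] the outer -3 inverts by adding 3. So sub: -(-4*x) = 4.
Step 2. [-(-4*x) = 4] LHS negated; negate both sides. So neg: -4*x = -4.
Step 3. [-4*x = -4] LHS = -4·(…); ÷-4 both sides. So div: x = 1.

Answer: x ∈ {1}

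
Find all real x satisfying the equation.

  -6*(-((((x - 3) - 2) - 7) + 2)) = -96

Step 1. [-6*(-((((x - 3) - 2) - 7) + 2)) = -96] -6 out front; divide by -6. So div: -((((x - 3) - 2) - 7) + 2) = 16.
Step 2. [-((((x - 3) - 2) - 7) + 2) = 16] flip signs both sides. So neg: (((x - 3) - 2) - 7) + 2 = -16.
Step 3. [(((x - 3) - 2) - 7) + 2 = -16] peel the +2: subtract 2 from each side. So sub: ((x - 3) - 2) - 7 = -18.
Step 4. [((x - 3) - 2) - 7 = -18] -7 is outermost — add 7 both sides, so sub: (x - 3) - 2 = -11.
Step 5. [(x - 3) - 2 = -11] the outer -2 inverts by adding 2 ⇒ sub: x - 3 = -9.
Step 6. [x - 3 = -9] add 3: x sits inside (… - 3). So sub: x = -6.

Answer: x ∈ {-6}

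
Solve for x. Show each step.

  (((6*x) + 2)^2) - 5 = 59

Step 1. [(((6*x) + 2)^2) - 5 = 59] -5 is outermost — add 5 both sides, so sub: ((6*x) + 2)^2 = 64.
Step 2. [((6*x) + 2)^2 = 64] √ both sides: 64 ≥ 0 gives two branches ⇒ sqrt: (6*x) + 2 = 8 or -8.
Step 3. [(6*x) + 2 = 8 or -8] the outer +2 inverts by subtracting 2. So sub: 6*x = 6 or -10.
Step 4. [6*x = 6 or -10] leading coefficient 6: divide by 6, so div: x = 1 or -5/3.

Answer: x ∈ {-5/3, 1}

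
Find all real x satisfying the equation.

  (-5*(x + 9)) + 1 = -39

Step 1. [(-5*(x + 9)) + 1 = -39] 1 comes off first (subtract 1), so sub: -5*(x + 9) = -40.
Step 2. [-5*(x + 9) = -40] leading coefficient -5: divide by -5. So div: x + 9 = 8.
Step 3. [x + 9 = 8] the outer +9 inverts by subtracting 9 ⇒ sub: x = -1.

Answer: x ∈ {-1}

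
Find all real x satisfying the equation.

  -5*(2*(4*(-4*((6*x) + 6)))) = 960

Step 1. [-5*(2*(4*(-4*((6*x) + 6)))) = 960] leading coefficient -5: divide by -5, so div: 2*(4*(-4*((6*x) + 6))) = -192.
Step 2. [2*(4*(-4*((6*x) + 6))) = -192] LHS = 2·(…); ÷2 both sides. So div: 4*(-4*((6*x) + 6)) = -96.
Step 3. [4*(-4*((6*x) + 6)) = -96] LHS = 4·(…); ÷4 both sides ⇒ div: -4*((6*x) + 6) = -24.
Step 4. [-4*((6*x) + 6) = -24] -4 out front; divide by -4. So div: (6*x) + 6 = 6.
Step 5. [(6*x) + 6 = 6] subtract 6: x sits inside (… + 6). So sub: 6*x = 0.
Step 6. [6*x = 0] divide by the outer 6. So div: x = 0.

Answer: x ∈ {0}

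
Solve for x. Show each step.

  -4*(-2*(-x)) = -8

Step 1. [-4*(-2*(-x)) = -8] -4 out front; divide by -4, so div: -2*(-x) = 2.
Step 2. [-2*(-x) = 2] -2 out front; divide by -2, so div: -x = -1.
Step 3. [-x = -1] flip signs both sides. So neg: x = 1.

Answer: x ∈ {1}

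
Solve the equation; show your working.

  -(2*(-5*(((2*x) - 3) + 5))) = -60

Step 1. [-(2*(-5*(((2*x) - 3) + 5))) = -60] leading − — multiply by −1, so neg: 2*(-5*(((2*x) - 3) + 5)) = 60.
Step 2. [2*(-5*(((2*x) - 3) + 5)) = 60] 2·(inner) — divide through by 2, so div: -5*(((2*x) - 3) + 5) = 30.
Step 3. [-5*(((2*x) - 3) + 5) = 30] -5·(inner) — divide through by -5 ⇒ div: ((2*x) - 3) + 5 = -6.
Step 4. [((2*x) - 3) + 5 = -6] peel the +5: subtract 5 from each side. So sub: (2*x) - 3 = -11.
Step 5. [(2*x) - 3 = -11] peel the -3: add 3 from each side, so sub: 2*x = -8.
Step 6. [2*x = -8] LHS = 2·(…); ÷2 both sides. So div: x = -4.

Answer: x ∈ {-4}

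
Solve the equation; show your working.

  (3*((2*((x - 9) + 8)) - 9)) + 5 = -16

Step 1. [(3*((2*((x - 9) + 8)) - 9)) + 5 = -16] 5 comes off first (subtract 5) ⇒ sub: 3*((2*((x - 9) + 8)) - 9) = -21.
Step 2. [3*((2*((x - 9) + 8)) - 9) = -21] 3 out front; divide by 3. So div: (2*((x - 9) + 8)) - 9 = -7.
Step 3. [(2*((x - 9) + 8)) - 9 = -7] add 9: x sits inside (… - 9) ⇒ sub: 2*((x - 9) + 8) = 2.
Step 4. [2*((x - 9) + 8) = 2] 2 out front; divide by 2 ⇒ div: (x - 9) + 8 = 1.
Step 5. [(x - 9) + 8 = 1] 8 comes off first (subtract 8) ⇒ sub: x - 9 = -7.
Step 6. [x - 9 = -7] the outer -9 inverts by adding 9 ⇒ sub: x = 2.

Answer: x ∈ {2}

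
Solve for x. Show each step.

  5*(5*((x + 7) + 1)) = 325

Step 1. [5*(5*((x + 7) + 1)) = 325] leading coefficient 5: divide by 5 ⇒ div: 5*((x + 7) + 1) = 65.
Step 2. [5*((x + 7) + 1) = 65] 5 out front; divide by 5 ⇒ div: (x + 7) + 1 = 13.
Step 3. [(x + 7) + 1 = 13] subtract 1: x sits inside (… + 1), so sub: x + 7 = 12.
Step 4. [x + 7 = 12] subtract 7: x sits inside (… + 7). So sub: x = 5.

Answer: x ∈ {5}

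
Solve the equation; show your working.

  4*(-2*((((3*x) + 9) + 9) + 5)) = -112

Step 1. [4*(-2*((((3*x) + 9) + 9) + 5)) = -112] LHS = 4·(…); ÷4 both sides, so div: -2*((((3*x) + 9) + 9) + 5) = -28.
Step 2. [-2*((((3*x) + 9) + 9) + 5) = -28] -2 out front; divide by -2, so div: (((3*x) + 9) + 9) + 5 = 14.
Step 3. [(((3*x) + 9) + 9) + 5 = 14] peel the +5: subtract 5 from each side. So sub: ((3*x) + 9) + 9 = 9.
Step 4. [((3*x) + 9) + 9 = 9] +9 is outermost — subtract 9 both sides, so sub: (3*x) + 9 = 0.
Step 5. [(3*x) + 9 = 0] peel the +9: subtract 9 from each side ⇒ sub: 3*x = -9.
Step 6. [3*x = -9] divide by the outer 3. So div: x = -3.

Answer: x ∈ {-3}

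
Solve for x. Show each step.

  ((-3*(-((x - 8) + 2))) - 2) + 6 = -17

Step 1. [((-3*(-((x - 8) + 2))) - 2) + 6 = -17] 6 comes off first (subtract 6), so sub: (-3*(-((x - 8) + 2))) - 2 = -23.
Step 2. [(-3*(-((x - 8) + 2))) - 2 = -23] 2 comes off first (add 2), so sub: -3*(-((x - 8) + 2)) = -21.
Step 3. [-3*(-((x - 8) + 2)) = -21] -3 out front; divide by -3, so div: -((x - 8) + 2) = 7.
Step 4. [-((x - 8) + 2) = 7] leading − — multiply by −1. So neg: (x - 8) + 2 = -7.
Step 5. [(x - 8) + 2 = -7] subtract 2: x sits inside (… + 2) ⇒ sub: x - 8 = -9.
Step 6. [x - 8 = -9] 8 comes off first (add 8) ⇒ sub: x = -1.

Answer: x ∈ {-1}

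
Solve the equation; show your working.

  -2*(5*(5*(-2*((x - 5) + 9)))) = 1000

Step 1. [-2*(5*(5*(-2*((x - 5) + 9)))) = 1000] divide by the outer -2. So div: 5*(5*(-2*((x - 5) + 9))) = -500.
Step 2. [5*(5*(-2*((x - 5) + 9))) = -500] leading coefficient 5: divide by 5, so div: 5*(-2*((x - 5) + 9)) = -100.
Step 3. [5*(-2*((x - 5) + 9)) = -100] 5 out front; divide by 5 ⇒ div: -2*((x - 5) + 9) = -20.
Step 4. [-2*((x - 5) + 9) = -20] divide by the outer -2, so div: (x - 5) + 9 = 10.
Step 5. [(x - 5) + 9 = 10] +9 is outermost — subtract 9 both sides, so sub: x - 5 = 1.
Step 6. [x - 5 = 1] the outer -5 inverts by adding 5, so sub: x = 6.

Answer: x ∈ {6}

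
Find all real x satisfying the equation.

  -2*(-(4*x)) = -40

Step 1. [-2*(-(4*x)) = -40] LHS = -2·(…); ÷-2 both sides, so div: -(4*x) = 20.
Step 2. [-(4*x) = 20] leading − — multiply by −1, so neg: 4*x = -20.
Step 3. [4*x = -20] divide by the outer 4. So div: x = -5.

Answer: x ∈ {-5}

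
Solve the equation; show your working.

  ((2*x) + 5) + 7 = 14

Step 1. [((2*x) + 5) + 7 = 14] +7 is outermost — subtract 7 both sides. So sub: (2*x) + 5 = 7.
Step 2. [(2*x) + 5 = 7] peel the +5: subtract 5 from each side. So sub: 2*x = 2.
Step 3. [2*x = 2] 2·(inner) — divide through by 2 ⇒ div: x = 1.

Answer: x ∈ {1}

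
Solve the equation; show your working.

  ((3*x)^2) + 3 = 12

Step 1. [((3*x)^2) + 3 = 12] subtract 3: x sits inside (… + 3) ⇒ sub: (3*x)^2 = 9.
Step 2. [(3*x)^2 = 9] LHS squared, RHS 9 ≥ 0: apply √ (±) ⇒ sqrt: 3*x = 3 or -3.
Step 3. [3*x = 3 or -3] 3 out front; divide by 3. So div: x = 1 or -1.

Answer: x ∈ {-1, 1}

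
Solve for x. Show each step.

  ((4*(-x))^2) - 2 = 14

Step 1. [((4*(-x))^2) - 2 = 14] peel the -2: add 2 from each side. So sub: (4*(-x))^2 = 16.
Step 2. [(4*(-x))^2 = 16] LHS squared, RHS 16 ≥ 0: apply √ (±), so sqrt: 4*(-x) = 4 or -4.
Step 3. [4*(-x) = 4 or -4] 4 out front; divide by 4 ⇒ div: -x = 1 or -1.
Step 4. [-x = 1 or -1] flip signs both sides, so neg: x = -1 or 1.

Answer: x ∈ {-1, 1}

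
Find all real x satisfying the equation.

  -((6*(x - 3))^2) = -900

Step 1. [-((6*(x - 3))^2) = -900] LHS negated; negate both sides, so neg: (6*(x - 3))^2 = 900.
Step 2. [(6*(x - 3))^2 = 900] 900 ≥ 0, LHS is (·)² — take ±√. So sqrt: 6*(x - 3) = 30 or -30.
Step 3. [6*(x - 3) = 30 or -30] 6 out front; divide by 6. So div: x - 3 = 5 or -5.
Step 4. [x - 3 = 5 or -5] the outer -3 inverts by adding 3 ⇒ sub: x = 8 or -2.

Answer: x ∈ {-2, 8}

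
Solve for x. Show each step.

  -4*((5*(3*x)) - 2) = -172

Step 1. [-4*((5*(3*x)) - 2) = -172] divide by the outer -4, so div: (5*(3*x)) - 2 = 43.
Step 2. [(5*(3*x)) - 2 = 43] -2 is outermost — add 2 both sides. So sub: 5*(3*x) = 45.
Step 3. [5*(3*x) = 45] 5 out front; divide by 5 ⇒ div: 3*x = 9.
Step 4. [3*x = 9] leading coefficient 3: divide by 3, so div: x = 3.

Answer: x ∈ {3}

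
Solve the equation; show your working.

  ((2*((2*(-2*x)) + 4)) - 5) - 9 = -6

Step 1. [((2*((2*(-2*x)) + 4)) - 5) - 9 = -6] the outer -9 inverts by adding 9, so sub: (2*((2*(-2*x)) + 4)) - 5 = 3.
Step 2. [(2*((2*(-2*x)) + 4)) - 5 = 3] 5 comes off first (add 5) ⇒ sub: 2*((2*(-2*x)) + 4) = 8.
Step 3. [2*((2*(-2*x)) + 4) = 8] divide by the outer 2 ⇒ div: (2*(-2*x)) + 4 = 4.
Step 4. [(2*(-2*x)) + 4 = 4] peel the +4: subtract 4 from each side. So sub: 2*(-2*x) = 0.
Step 5. [2*(-2*x) = 0] 2·(inner) — divide through by 2. So div: -2*x = 0.
Step 6. [-2*x = 0] -2 out front; divide by -2. So div: x = 0.

Answer: x ∈ {0}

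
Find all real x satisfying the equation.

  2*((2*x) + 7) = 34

Step 1. [2*((2*x) + 7) = 34] divide by the outer 2, so div: (2*x) + 7 = 17.
Step 2. [(2*x) + 7 = 17] peel the +7: subtract 7 from each side. So sub: 2*x = 10.
Step 3. [2*x = 10] LHS = 2·(…); ÷2 both sides ⇒ div: x = 5.

Answer: x ∈ {5}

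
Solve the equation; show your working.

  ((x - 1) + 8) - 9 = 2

Step 1. [((x - 1) + 8) - 9 = 2] 9 comes off first (add 9). So sub: (x - 1) + 8 = 11.
Step 2. [(x - 1) + 8 = 11] subtract 8: x sits inside (… + 8) ⇒ sub: x - 1 = 3.
Step 3. [x - 1 = 3] add 1: x sits inside (… - 1), so sub: x = 4.

Answer: x ∈ {4}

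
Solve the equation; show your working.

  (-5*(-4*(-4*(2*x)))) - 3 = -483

Step 1. [(-5*(-4*(-4*(2*x)))) - 3 = -483] peel the -3: add 3 from each side. So sub: -5*(-4*(-4*(2*x))) = -480.
Step 2. [-5*(-4*(-4*(2*x))) = -480] LHS = -5·(…); ÷-5 both sides, so div: -4*(-4*(2*x)) = 96.
Step 3. [-4*(-4*(2*x)) = 96] leading coefficient -4: divide by -4. So div: -4*(2*x) = -24.
Step 4. [-4*(2*x) = -24] divide by the outer -4 ⇒ div: 2*x = 6.
Step 5. [2*x = 6] 2 out front; divide by 2, so div: x = 3.

Answer: x ∈ {3}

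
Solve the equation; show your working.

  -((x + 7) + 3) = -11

Step 1. [-((x + 7) + 3) = -11] LHS negated; negate both sides. So neg: (x + 7) + 3 = 11.
Step 2. [(x + 7) + 3 = 11] 3 comes off first (subtract 3) ⇒ sub: x + 7 = 8.
Step 3. [x + 7 = 8] +7 is outermost — subtract 7 both sides, so sub: x = 1.

Answer: x ∈ {1}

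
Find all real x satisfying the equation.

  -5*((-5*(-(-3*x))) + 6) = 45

Step 1. [-5*((-5*(-(-3*x))) + 6) = 45] leading coefficient -5: divide by -5, so div: (-5*(-(-3*x))) + 6 = -9.
Step 2. [(-5*(-(-3*x))) + 6 = -9] subtract 6: x sits inside (… + 6). So sub: -5*(-(-3*x)) = -15.
Step 3. [-5*(-(-3*x)) = -15] divide by the outer -5, so div: -(-3*x) = 3.
Step 4. [-(-3*x) = 3] flip signs both sides. So neg: -3*x = -3.
Step 5. [-3*x = -3] LHS = -3·(…); ÷-3 both sides, so div: x = 1.

Answer: x ∈ {1}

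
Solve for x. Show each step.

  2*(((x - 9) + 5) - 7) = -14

Step 1. [2*(((x - 9) + 5) - 7) = -14] 2 out front; divide by 2, so div: ((x - 9) + 5) - 7 = -7.
Step 2. [((x - 9) + 5) - 7 = -7] the outer -7 inverts by adding 7. So sub: (x - 9) + 5 = 0.
Step 3. [(x - 9) + 5 = 0] the outer +5 inverts by subtracting 5. So sub: x - 9 = -5.
Step 4. [x - 9 = -5] peel the -9: add 9 from each side, so sub: x = 4.

Answer: x ∈ {4}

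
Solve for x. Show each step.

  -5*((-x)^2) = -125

Step 1. [-5*((-x)^2) = -125] divide by the outer -5. So div: (-x)^2 = 25.
Step 2. [(-x)^2 = 25] 25 ≥ 0, LHS is (·)² — take ±√ ⇒ sqrt: -x = 5 or -5.
Step 3. [-x = 5 or -5] leading − — multiply by −1. So neg: x = -5 or 5.

Answer: x ∈ {-5, 5}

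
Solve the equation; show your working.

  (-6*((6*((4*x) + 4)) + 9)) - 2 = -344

Step 1. [(-6*((6*((4*x) + 4)) + 9)) - 2 = -344] -2 is outermost — add 2 both sides ⇒ sub: -6*((6*((4*x) + 4)) + 9) = -342.
Step 2. [-6*((6*((4*x) + 4)) + 9) = -342] divide by the outer -6. So div: (6*((4*x) + 4)) + 9 = 57.
Step 3. [(6*((4*x) + 4)) + 9 = 57] subtract 9: x sits inside (… + 9), so sub: 6*((4*x) + 4) = 48.
Step 4. [6*((4*x) + 4) = 48] LHS = 6·(…); ÷6 both sides. So div: (4*x) + 4 = 8.
Step 5. [(4*x) + 4 = 8] +4 is outermost — subtract 4 both sides ⇒ sub: 4*x = 4.
Step 6. [4*x = 4] divide by the outer 4, so div: x = 1.

Answer: x ∈ {1}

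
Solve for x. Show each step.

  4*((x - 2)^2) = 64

Step 1. [4*((x - 2)^2) = 64] divide by the outer 4, so div: (x - 2)^2 = 16.
Step 2. [(x - 2)^2 = 16] LHS squared, RHS 16 ≥ 0: apply √ (±). So sqrt: x - 2 = 4 or -4.
Step 3. [x - 2 = 4 or -4] add 2: x sits inside (… - 2), so sub: x = 6 or -2.

Answer: x ∈ {-2, 6}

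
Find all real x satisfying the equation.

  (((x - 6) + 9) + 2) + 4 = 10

Step 1. [(((x - 6) + 9) + 2) + 4 = 10] +4 is outermost — subtract 4 both sides, so sub: ((x - 6) + 9) + 2 = 6.
Step 2. [((x - 6) + 9) + 2 = 6] subtract 2: x sits inside (… + 2), so sub: (x - 6) + 9 = 4.
Step 3. [(x - 6) + 9 = 4] the outer +9 inverts by subtracting 9 ⇒ sub: x - 6 = -5.
Step 4. [x - 6 = -5] peel the -6: add 6 from each side, so sub: x = 1.

Answer: x ∈ {1}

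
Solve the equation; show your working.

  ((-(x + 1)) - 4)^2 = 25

Step 1. [((-(x + 1)) - 4)^2 = 25] √ both sides: 25 ≥ 0 gives two branches, so sqrt: (-(x + 1)) - 4 = 5 or -5.
Step 2. [(-(x + 1)) - 4 = 5 or -5] peel the -4: add 4 from each side, so sub: -(x + 1) = 9 or -1.
Step 3. [-(x + 1) = 9 or -1] leading − — multiply by −1. So neg: x + 1 = -9 or 1.
Step 4. [x + 1 = -9 or 1] peel the +1: subtract 1 from each side, so sub: x = -10 or 0.

Answer: x ∈ {-10, 0}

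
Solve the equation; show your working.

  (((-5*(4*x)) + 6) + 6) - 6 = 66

Step 1. [(((-5*(4*x)) + 6) + 6) - 6 = 66] peel the -6: add 6 from each side, so sub: ((-5*(4*x)) + 6) + 6 = 72.
Step 2. [((-5*(4*x)) + 6) + 6 = 72] +6 is outermost — subtract 6 both sides ⇒ sub: (-5*(4*x)) + 6 = 66.
Step 3. [(-5*(4*x)) + 6 = 66] peel the +6: subtract 6 from each side, so sub: -5*(4*x) = 60.
Step 4. [-5*(4*x) = 60] leading coefficient -5: divide by -5. So div: 4*x = -12.
Step 5. [4*x = -12] leading coefficient 4: divide by 4, so div: x = -3.

Answer: x ∈ {-3}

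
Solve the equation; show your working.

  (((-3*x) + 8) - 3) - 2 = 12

Step 1. [(((-3*x) + 8) - 3) - 2 = 12] -2 is outermost — add 2 both sides, so sub: ((-3*x) + 8) - 3 = 14.
Step 2. [((-3*x) + 8) - 3 = 14] the outer -3 inverts by adding 3. So sub: (-3*x) + 8 = 17.
Step 3. [(-3*x) + 8 = 17] subtract 8: x sits inside (… + 8). So sub: -3*x = 9.
Step 4. [-3*x = 9] LHS = -3·(…); ÷-3 both sides, so div: x = -3.

Answer: x ∈ {-3}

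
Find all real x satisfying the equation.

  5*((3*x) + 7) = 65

Step 1. [5*((3*x) + 7) = 65] leading coefficient 5: divide by 5, so div: (3*x) + 7 = 13.
Step 2. [(3*x) + 7 = 13] +7 is outermost — subtract 7 both sides, so sub: 3*x = 6.
Step 3. [3*x = 6] 3 out front; divide by 3. So div: x = 2.

Answer: x ∈ {2}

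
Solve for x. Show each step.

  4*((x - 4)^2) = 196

Step 1. [4*((x - 4)^2) = 196] 4 out front; divide by 4. So div: (x - 4)^2 = 49.
Step 2. [(x - 4)^2 = 49] 49 ≥ 0, LHS is (·)² — take ±√ ⇒ sqrt: x - 4 = 7 or -7.
Step 3. [x - 4 = 7 or -7] -4 is outermost — add 4 both sides ⇒ sub: x = 11 or -3.

Answer: x ∈ {-3, 11}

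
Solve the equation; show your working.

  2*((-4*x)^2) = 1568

Step 1. [2*((-4*x)^2) = 1568] 2·(inner) — divide through by 2 ⇒ div: (-4*x)^2 = 784.
Step 2. [(-4*x)^2 = 784] 784 ≥ 0, LHS is (·)² — take ±√ ⇒ sqrt: -4*x = 28 or -28.
Step 3. [-4*x = 28 or -28] leading coefficient -4: divide by -4, so div: x = -7 or 7.

Answer: x ∈ {-7, 7}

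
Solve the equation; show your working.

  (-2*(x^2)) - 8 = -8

Step 1. [(-2*(x^2)) - 8 = -8] common factor -2 (LHS and -8) — divide through. So factor: (x^2) + 4 = 4.
Step 2. [(x^2) + 4 = 4] peel the +4: subtract 4 from each side. So sub: x^2 = 0.
Step 3. [x^2 = 0] LHS squared, RHS 0 ≥ 0: apply √ (±), so sqrt: x = 0.

Answer: x ∈ {0}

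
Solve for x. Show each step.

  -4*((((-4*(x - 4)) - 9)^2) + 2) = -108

Step 1. [-4*((((-4*(x - 4)) - 9)^2) + 2) = -108] divide by the outer -4, so div: (((-4*(x - 4)) - 9)^2) + 2 = 27.
Step 2. [(((-4*(x - 4)) - 9)^2) + 2 = 27] subtract 2: x sits inside (… + 2), so sub: ((-4*(x - 4)) - 9)^2 = 25.
Step 3. [((-4*(x - 4)) - 9)^2 = 25] √ both sides: 25 ≥ 0 gives two branches, so sqrt: (-4*(x - 4)) - 9 = 5 or -5.
Step 4. [(-4*(x - 4)) - 9 = 5 or -5] add 9: x sits inside (… - 9). So sub: -4*(x - 4) = 14 or 4.
Step 5. [-4*(x - 4) = 14 or 4] -4 out front; divide by -4, so div: x - 4 = -7/2 or -1.
Step 6. [x - 4 = -7/2 or -1] 4 comes off first (add 4) ⇒ sub: x = 1/2 or 3.

Answer: x ∈ {1/2, 3}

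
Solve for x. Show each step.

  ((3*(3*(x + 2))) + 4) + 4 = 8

Step 1. [((3*(3*(x + 2))) + 4) + 4 = 8] 4 comes off first (subtract 4) ⇒ sub: (3*(3*(x + 2))) + 4 = 4.
Step 2. [(3*(3*(x + 2))) + 4 = 4] peel the +4: subtract 4 from each side ⇒ sub: 3*(3*(x + 2)) = 0.
Step 3. [3*(3*(x + 2)) = 0] divide by the outer 3 ⇒ div: 3*(x + 2) = 0.
Step 4. [3*(x + 2) = 0] 3 out front; divide by 3, so div: x + 2 = 0.
Step 5. [x + 2 = 0] 2 comes off first (subtract 2). So sub: x = -2.

Answer: x ∈ {-2}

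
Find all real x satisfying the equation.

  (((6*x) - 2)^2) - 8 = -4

Step 1. [(((6*x) - 2)^2) - 8 = -4] 8 comes off first (add 8). So sub: ((6*x) - 2)^2 = 4.
Step 2. [((6*x) - 2)^2 = 4] LHS squared, RHS 4 ≥ 0: apply √ (±). So sqrt: (6*x) - 2 = 2 or -2.
Step 3. [(6*x) - 2 = 2 or -2] peel the -2: add 2 from each side. So sub: 6*x = 4 or 0.
Step 4. [6*x = 4 or 0] LHS = 6·(…); ÷6 both sides, so div: x = 2/3 or 0.

Answer: x ∈ {0, 2/3}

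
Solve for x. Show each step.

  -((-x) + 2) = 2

Step 1. [-((-x) + 2) = 2] LHS negated; negate both sides, so neg: (-x) + 2 = -2.
Step 2. [(-x) + 2 = -2] the outer +2 inverts by subtracting 2, so sub: -x = -4.
Step 3. [-x = -4] flip signs both sides, so neg: x = 4.

Answer: x ∈ {4}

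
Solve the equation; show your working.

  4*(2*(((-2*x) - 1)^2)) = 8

Step 1. [4*(2*(((-2*x) - 1)^2)) = 8] 4 out front; divide by 4, so div: 2*(((-2*x) - 1)^2) = 2.
Step 2. [2*(((-2*x) - 1)^2) = 2] 2·(inner) — divide through by 2, so div: ((-2*x) - 1)^2 = 1.
Step 3. [((-2*x) - 1)^2 = 1] √ both sides: 1 ≥ 0 gives two branches ⇒ sqrt: (-2*x) - 1 = 1 or -1.
Step 4. [(-2*x) - 1 = 1 or -1] -1 is outermost — add 1 both sides ⇒ sub: -2*x = 2 or 0.
Step 5. [-2*x = 2 or 0] -2 out front; divide by -2. So div: x = -1 or 0.

Answer: x ∈ {-1, 0}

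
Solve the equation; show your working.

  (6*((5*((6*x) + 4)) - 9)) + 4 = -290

Step 1. [(6*((5*((6*x) + 4)) - 9)) + 4 = -290] the outer +4 inverts by subtracting 4 ⇒ sub: 6*((5*((6*x) + 4)) - 9) = -294.
Step 2. [6*((5*((6*x) + 4)) - 9) = -294] LHS = 6·(…); ÷6 both sides ⇒ div: (5*((6*x) + 4)) - 9 = -49.
Step 3. [(5*((6*x) + 4)) - 9 = -49] -9 is outermost — add 9 both sides, so sub: 5*((6*x) + 4) = -40.
Step 4. [5*((6*x) + 4) = -40] divide by the outer 5. So div: (6*x) + 4 = -8.
Step 5. [(6*x) + 4 = -8] +4 is outermost — subtract 4 both sides. So sub: 6*x = -12.
Step 6. [6*x = -12] 6·(inner) — divide through by 6. So div: x = -2.

Answer: x ∈ {-2}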